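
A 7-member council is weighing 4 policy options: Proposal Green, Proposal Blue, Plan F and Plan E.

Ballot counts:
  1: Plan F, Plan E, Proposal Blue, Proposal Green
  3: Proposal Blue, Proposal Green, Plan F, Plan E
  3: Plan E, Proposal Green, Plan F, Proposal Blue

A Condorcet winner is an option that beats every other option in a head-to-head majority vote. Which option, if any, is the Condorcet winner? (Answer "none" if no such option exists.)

Head-to-head results (7 council members):
Proposal Green–Proposal Blue: Proposal Blue 4–3.
Proposal Green vs Plan F: Proposal Green preferred on 3+3 = 6 ballots; Proposal Green wins 6–1.
Proposal Green vs Plan E: 3 to 4, Plan E.
Proposal Blue vs Plan F: Plan F wins 4–3.
Proposal Blue vs Plan E: Plan E, 4–3.
Plan F vs Plan E: Plan F wins 4–3.
No option is unbeaten: Proposal Green loses to Proposal Blue; Proposal Blue loses to Plan F; Plan F loses to Proposal Green; Plan E loses to Plan F. In particular Proposal Green beats Plan F beats Proposal Blue beats Proposal Green is a majority cycle — no Condorcet winner exists.

none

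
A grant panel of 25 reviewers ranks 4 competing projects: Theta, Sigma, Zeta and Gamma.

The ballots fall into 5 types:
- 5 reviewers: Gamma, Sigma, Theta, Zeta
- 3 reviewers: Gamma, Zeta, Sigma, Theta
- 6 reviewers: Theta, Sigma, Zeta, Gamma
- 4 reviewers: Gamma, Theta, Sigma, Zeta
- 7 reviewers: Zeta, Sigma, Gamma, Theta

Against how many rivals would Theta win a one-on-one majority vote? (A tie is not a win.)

1

Theta against each rival (25 reviewers):
Theta–Sigma: Sigma 15–10.
Theta–Zeta: Theta 15–10.
Theta vs Gamma: 6 for Theta, 19 for Gamma — Gamma by 19–6.
Theta beats Zeta; loses to Sigma, Gamma — 1 pairwise win.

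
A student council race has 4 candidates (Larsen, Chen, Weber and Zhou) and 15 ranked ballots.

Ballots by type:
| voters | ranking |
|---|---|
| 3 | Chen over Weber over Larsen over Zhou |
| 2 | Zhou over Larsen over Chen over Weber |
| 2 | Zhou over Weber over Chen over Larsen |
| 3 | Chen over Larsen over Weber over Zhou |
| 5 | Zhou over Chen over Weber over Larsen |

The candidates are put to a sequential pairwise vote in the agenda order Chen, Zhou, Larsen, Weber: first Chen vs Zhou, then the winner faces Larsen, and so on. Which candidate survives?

Round 1: Chen vs Zhou — 6–9, Zhou advances.
Round 2: Zhou vs Larsen — 9–6, Zhou advances.
Round 3: Zhou vs Weber — 9–6, Zhou advances.
The agenda winner is Zhou.

Zhou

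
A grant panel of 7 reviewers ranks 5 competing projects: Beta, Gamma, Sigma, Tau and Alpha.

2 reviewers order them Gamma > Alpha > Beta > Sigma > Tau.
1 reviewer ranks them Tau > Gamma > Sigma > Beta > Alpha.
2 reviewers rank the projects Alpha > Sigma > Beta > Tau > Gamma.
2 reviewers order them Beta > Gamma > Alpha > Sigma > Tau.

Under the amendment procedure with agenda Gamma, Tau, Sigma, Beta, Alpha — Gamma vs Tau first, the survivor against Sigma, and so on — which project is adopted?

Alpha

Round 1: Gamma vs Tau — 4–3, Gamma advances.
Round 2: Gamma vs Sigma — 5–2, Gamma advances.
Round 3: Gamma vs Beta — 3–4, Beta advances.
Round 4: Beta vs Alpha — 3–4, Alpha advances.
Alpha survives the agenda.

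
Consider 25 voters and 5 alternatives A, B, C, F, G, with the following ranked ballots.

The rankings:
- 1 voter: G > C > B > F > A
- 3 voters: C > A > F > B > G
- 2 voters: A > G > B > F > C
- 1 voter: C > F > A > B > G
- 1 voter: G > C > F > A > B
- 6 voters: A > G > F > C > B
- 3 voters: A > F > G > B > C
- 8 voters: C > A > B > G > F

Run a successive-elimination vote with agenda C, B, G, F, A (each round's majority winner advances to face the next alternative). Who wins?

A

Round 1: C vs B — 20–5, C advances.
Round 2: C vs G — 12–13, G advances.
Round 3: G vs F — 18–7, G advances.
Round 4: G vs A — 2–23, A advances.
The agenda winner is A.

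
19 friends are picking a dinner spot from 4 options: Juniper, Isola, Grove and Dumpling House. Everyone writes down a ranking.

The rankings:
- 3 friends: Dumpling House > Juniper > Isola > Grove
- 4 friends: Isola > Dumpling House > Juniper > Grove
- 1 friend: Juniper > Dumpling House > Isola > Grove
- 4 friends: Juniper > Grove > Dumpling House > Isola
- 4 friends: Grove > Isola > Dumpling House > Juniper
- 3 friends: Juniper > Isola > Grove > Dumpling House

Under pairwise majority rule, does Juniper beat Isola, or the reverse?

Ballots ranking Juniper above Isola: 3 + 1 + 4 + 3 = 11.
Ballots ranking Isola above Juniper: 19 − 11 = 8.
Juniper wins the head-to-head 11–8.

Juniper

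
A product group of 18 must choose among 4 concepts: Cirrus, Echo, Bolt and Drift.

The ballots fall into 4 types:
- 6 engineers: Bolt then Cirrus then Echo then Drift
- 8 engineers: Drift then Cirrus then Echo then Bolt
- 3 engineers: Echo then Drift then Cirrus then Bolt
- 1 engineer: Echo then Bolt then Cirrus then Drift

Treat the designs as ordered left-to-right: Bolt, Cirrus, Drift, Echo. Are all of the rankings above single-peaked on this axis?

no

Axis positions: Bolt=1, Cirrus=2, Drift=3, Echo=4.
Type 1: ranking walks positions 1-2-4-3; Echo is ranked above Drift even though Drift lies between Echo and the peak Bolt on the axis — preferences dip and rise again. Not single-peaked.
Type 2 (peak Drift at position 3): ranking walks positions 3-2-4-1, expanding outward from the peak — single-peaked.
Type 3 (peak Echo at position 4): ranking walks positions 4-3-2-1, expanding outward from the peak — single-peaked.
Type 4: ranking walks positions 4-1-2-3; Bolt is ranked above Drift even though Drift lies between Bolt and the peak Echo on the axis — preferences dip and rise again. Not single-peaked.
Type 1 violates single-peakedness, so the profile is not single-peaked on this axis.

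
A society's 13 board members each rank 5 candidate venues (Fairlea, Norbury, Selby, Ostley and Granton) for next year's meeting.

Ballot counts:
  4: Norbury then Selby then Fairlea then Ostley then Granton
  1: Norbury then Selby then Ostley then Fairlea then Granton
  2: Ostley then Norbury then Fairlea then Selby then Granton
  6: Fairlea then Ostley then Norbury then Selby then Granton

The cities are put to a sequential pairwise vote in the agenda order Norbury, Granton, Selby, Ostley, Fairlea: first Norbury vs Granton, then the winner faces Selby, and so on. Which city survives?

Fairlea

Round 1: Norbury vs Granton — 13–0, Norbury advances.
Round 2: Norbury vs Selby — 13–0, Norbury advances.
Round 3: Norbury vs Ostley — 5–8, Ostley advances.
Round 4: Ostley vs Fairlea — 3–10, Fairlea advances.
The agenda winner is Fairlea.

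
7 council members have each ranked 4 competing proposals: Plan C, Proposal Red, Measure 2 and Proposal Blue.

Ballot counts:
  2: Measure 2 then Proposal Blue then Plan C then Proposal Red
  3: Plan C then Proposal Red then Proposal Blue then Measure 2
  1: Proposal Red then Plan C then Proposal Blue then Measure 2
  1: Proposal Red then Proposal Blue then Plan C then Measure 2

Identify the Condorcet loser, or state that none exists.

Measure 2

Pairwise majorities:
Plan C vs Proposal Red: Plan C preferred on 2+3 = 5 ballots; Plan C wins 5–2.
Plan C vs Measure 2: Plan C wins 5–2.
Plan C vs Proposal Blue: Plan C is ranked higher on 3+1 = 4 ballots, Proposal Blue on 3. Plan C wins 4–3.
Proposal Red vs Measure 2: 3+1+1 = 5 for Proposal Red, 2 for Measure 2 — Proposal Red by 5–2.
Proposal Red vs Proposal Blue: 3+1+1 = 5 for Proposal Red, 2 for Proposal Blue — Proposal Red by 5–2.
Measure 2 vs Proposal Blue: Proposal Blue, 5–2.
Measure 2 loses to every other option — it is the Condorcet loser.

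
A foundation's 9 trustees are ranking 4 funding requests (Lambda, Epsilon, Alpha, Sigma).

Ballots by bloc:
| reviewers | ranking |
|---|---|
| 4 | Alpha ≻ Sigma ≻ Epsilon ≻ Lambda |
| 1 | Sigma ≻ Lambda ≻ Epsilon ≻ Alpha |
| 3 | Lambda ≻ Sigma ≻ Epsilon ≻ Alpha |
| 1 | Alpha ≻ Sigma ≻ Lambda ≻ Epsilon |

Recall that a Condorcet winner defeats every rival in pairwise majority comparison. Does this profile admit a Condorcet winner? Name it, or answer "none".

Alpha

Pairwise majorities:
Lambda vs Epsilon: Lambda preferred on 1+3+1 = 5 ballots; Lambda wins 5–4.
Lambda vs Alpha: 4 to 5, Alpha.
Lambda vs Sigma: 3 to 6, Sigma.
Epsilon vs Alpha: Epsilon is ranked higher on 1+3 = 4 ballots, Alpha on 5. Alpha wins 5–4.
Epsilon vs Sigma: Epsilon is ranked higher on 0 ballots, Sigma on 9. Sigma wins 9–0.
Alpha vs Sigma: Alpha is ranked higher on 4+1 = 5 ballots, Sigma on 4. Alpha wins 5–4.
Alpha defeats every rival head-to-head and is the Condorcet winner.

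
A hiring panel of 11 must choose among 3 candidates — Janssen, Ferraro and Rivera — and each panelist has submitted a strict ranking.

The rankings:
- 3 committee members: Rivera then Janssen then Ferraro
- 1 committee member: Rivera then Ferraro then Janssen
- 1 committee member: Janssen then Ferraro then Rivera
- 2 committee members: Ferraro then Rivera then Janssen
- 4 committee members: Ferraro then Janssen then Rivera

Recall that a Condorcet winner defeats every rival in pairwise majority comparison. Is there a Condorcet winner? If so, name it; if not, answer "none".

Head-to-head results (11 committee members):
Janssen–Ferraro: Ferraro 7–4.
Janssen–Rivera: Rivera 6–5.
Ferraro vs Rivera: Ferraro, 7–4.
Only Ferraro has no losses; Ferraro is the Condorcet winner.

Ferraro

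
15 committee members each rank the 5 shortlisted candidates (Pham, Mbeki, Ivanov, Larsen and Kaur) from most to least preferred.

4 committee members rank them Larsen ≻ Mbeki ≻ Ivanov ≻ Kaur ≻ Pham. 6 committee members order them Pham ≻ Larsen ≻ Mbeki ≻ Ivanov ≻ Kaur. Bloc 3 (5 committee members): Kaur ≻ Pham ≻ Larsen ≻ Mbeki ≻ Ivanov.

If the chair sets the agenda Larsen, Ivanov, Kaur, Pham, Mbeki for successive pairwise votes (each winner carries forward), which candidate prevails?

Round 1: Larsen vs Ivanov — 15–0, Larsen advances.
Round 2: Larsen vs Kaur — 10–5, Larsen advances.
Round 3: Larsen vs Pham — 4–11, Pham advances.
Round 4: Pham vs Mbeki — 11–4, Pham advances.
Pham survives the agenda.

Pham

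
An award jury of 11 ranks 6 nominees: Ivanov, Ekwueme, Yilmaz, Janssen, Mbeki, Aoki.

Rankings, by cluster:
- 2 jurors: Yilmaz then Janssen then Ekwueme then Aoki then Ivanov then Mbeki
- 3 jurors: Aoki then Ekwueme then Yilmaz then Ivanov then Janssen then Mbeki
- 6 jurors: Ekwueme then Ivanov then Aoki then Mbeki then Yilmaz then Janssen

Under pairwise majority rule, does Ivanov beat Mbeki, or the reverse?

Ivanov

Ballots ranking Ivanov above Mbeki: 2 + 3 + 6 = 11.
Ballots ranking Mbeki above Ivanov: 11 − 11 = 0.
Ivanov wins the head-to-head 11–0.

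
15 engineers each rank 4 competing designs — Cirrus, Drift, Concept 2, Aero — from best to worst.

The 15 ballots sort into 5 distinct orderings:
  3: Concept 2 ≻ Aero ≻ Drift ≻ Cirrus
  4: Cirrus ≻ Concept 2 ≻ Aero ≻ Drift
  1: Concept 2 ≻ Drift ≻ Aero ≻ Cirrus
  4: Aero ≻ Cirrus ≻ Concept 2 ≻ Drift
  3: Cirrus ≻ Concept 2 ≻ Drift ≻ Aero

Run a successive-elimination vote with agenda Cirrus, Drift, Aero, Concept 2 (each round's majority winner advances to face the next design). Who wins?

Concept 2

Round 1: Cirrus vs Drift — 11–4, Cirrus advances.
Round 2: Cirrus vs Aero — 7–8, Aero advances.
Round 3: Aero vs Concept 2 — 4–11, Concept 2 advances.
Concept 2 survives the agenda.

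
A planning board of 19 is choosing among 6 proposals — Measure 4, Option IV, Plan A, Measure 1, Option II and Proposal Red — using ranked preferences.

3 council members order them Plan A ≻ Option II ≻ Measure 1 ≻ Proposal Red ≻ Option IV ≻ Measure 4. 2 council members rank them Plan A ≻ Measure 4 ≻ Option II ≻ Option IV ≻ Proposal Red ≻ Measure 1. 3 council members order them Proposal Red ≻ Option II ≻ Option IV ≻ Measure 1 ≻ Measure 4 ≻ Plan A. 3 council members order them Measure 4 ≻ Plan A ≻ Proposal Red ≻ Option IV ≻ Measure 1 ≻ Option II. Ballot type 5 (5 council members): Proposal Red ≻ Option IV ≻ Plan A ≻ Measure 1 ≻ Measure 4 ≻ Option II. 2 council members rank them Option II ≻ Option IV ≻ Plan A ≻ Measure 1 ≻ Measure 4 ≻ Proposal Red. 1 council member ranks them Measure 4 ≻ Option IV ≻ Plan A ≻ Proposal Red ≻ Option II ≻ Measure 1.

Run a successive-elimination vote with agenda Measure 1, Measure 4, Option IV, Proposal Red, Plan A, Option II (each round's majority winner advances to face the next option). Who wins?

Plan A

Round 1: Measure 1 vs Measure 4 — 13–6, Measure 1 advances.
Round 2: Measure 1 vs Option IV — 3–16, Option IV advances.
Round 3: Option IV vs Proposal Red — 5–14, Proposal Red advances.
Round 4: Proposal Red vs Plan A — 8–11, Plan A advances.
Round 5: Plan A vs Option II — 14–5, Plan A advances.
Plan A survives the agenda.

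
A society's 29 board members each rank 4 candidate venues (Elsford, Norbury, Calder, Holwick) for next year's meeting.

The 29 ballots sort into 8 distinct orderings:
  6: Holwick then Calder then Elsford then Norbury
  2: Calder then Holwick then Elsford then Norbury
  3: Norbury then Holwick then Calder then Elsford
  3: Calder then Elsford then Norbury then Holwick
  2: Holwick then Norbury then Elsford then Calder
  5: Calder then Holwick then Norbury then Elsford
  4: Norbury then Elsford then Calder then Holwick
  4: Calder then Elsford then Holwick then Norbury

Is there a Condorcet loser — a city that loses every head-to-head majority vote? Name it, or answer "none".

Norbury

Head-to-head results (29 organisers):
Elsford–Norbury: Elsford 15–14.
Elsford vs Calder: Calder wins 23–6.
Elsford–Holwick: Holwick 18–11.
Norbury–Calder: Calder 20–9.
Norbury vs Holwick: Holwick, 19–10.
Calder vs Holwick: Calder, 18–11.
Only Norbury has no wins; Norbury is the Condorcet loser.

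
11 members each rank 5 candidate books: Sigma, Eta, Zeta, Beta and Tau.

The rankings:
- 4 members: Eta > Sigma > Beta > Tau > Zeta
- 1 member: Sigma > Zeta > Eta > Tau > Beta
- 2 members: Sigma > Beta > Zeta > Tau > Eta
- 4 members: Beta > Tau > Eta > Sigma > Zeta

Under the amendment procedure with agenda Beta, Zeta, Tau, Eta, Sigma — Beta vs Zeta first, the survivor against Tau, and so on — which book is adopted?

Sigma

Round 1: Beta vs Zeta — 10–1, Beta advances.
Round 2: Beta vs Tau — 10–1, Beta advances.
Round 3: Beta vs Eta — 6–5, Beta advances.
Round 4: Beta vs Sigma — 4–7, Sigma advances.
The agenda winner is Sigma.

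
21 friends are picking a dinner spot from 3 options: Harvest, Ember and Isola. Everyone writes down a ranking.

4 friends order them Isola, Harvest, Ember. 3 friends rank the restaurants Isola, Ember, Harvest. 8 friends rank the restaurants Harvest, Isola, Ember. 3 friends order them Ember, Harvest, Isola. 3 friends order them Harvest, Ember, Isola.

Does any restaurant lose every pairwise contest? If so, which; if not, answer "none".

Head-to-head results (21 friends):
Harvest vs Ember: Harvest wins 15–6.
Harvest vs Isola: 14 to 7, Harvest.
Ember vs Isola: 6 to 15, Isola.
Ember is beaten in every head-to-head and is the Condorcet loser.

Ember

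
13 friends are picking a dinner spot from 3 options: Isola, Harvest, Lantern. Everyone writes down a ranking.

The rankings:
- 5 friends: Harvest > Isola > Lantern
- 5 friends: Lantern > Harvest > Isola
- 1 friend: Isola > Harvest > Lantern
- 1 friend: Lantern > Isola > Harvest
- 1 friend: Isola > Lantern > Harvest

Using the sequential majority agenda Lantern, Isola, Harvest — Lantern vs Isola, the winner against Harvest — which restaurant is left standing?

Harvest

Round 1: Lantern vs Isola — 6–7, Isola advances.
Round 2: Isola vs Harvest — 3–10, Harvest advances.
Harvest survives the agenda.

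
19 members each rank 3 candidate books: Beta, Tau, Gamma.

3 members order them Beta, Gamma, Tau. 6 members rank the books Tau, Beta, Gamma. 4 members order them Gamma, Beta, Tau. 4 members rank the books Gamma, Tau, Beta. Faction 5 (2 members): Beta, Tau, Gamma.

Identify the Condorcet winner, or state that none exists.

Pairwise majorities:
Beta vs Tau: Beta preferred on 3+4+2 = 9 ballots; Tau wins 10–9.
Beta vs Gamma: Beta is ranked higher on 3+6+2 = 11 ballots, Gamma on 8. Beta wins 11–8.
Tau vs Gamma: 8 to 11, Gamma.
Each book drops at least one matchup (Beta loses to Tau; Tau loses to Gamma; Gamma loses to Beta); the cycle Beta → Gamma → Tau → Beta rules out a Condorcet winner.

none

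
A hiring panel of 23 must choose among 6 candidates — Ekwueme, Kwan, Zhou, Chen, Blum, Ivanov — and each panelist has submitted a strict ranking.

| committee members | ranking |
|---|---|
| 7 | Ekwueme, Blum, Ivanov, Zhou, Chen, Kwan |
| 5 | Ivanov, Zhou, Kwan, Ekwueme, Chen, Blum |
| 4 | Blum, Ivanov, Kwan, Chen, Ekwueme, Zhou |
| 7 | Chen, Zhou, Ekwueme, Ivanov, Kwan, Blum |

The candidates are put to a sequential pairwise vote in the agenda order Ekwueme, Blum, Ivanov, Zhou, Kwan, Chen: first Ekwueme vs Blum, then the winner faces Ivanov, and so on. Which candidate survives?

Round 1: Ekwueme vs Blum — 19–4, Ekwueme advances.
Round 2: Ekwueme vs Ivanov — 14–9, Ekwueme advances.
Round 3: Ekwueme vs Zhou — 11–12, Zhou advances.
Round 4: Zhou vs Kwan — 19–4, Zhou advances.
Round 5: Zhou vs Chen — 12–11, Zhou advances.
The agenda winner is Zhou.

Zhou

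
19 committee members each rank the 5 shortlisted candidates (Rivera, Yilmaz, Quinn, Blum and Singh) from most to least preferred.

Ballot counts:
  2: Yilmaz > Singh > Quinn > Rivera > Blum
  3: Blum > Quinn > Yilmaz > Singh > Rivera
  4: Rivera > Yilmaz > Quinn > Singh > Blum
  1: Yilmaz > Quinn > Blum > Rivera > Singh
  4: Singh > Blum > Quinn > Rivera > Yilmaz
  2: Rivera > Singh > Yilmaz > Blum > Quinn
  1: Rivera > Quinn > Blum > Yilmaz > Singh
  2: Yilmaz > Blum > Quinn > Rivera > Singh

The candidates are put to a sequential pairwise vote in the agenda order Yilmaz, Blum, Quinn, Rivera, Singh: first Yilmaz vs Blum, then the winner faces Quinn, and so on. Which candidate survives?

Rivera

Round 1: Yilmaz vs Blum — 11–8, Yilmaz advances.
Round 2: Yilmaz vs Quinn — 11–8, Yilmaz advances.
Round 3: Yilmaz vs Rivera — 8–11, Rivera advances.
Round 4: Rivera vs Singh — 10–9, Rivera advances.
The agenda winner is Rivera.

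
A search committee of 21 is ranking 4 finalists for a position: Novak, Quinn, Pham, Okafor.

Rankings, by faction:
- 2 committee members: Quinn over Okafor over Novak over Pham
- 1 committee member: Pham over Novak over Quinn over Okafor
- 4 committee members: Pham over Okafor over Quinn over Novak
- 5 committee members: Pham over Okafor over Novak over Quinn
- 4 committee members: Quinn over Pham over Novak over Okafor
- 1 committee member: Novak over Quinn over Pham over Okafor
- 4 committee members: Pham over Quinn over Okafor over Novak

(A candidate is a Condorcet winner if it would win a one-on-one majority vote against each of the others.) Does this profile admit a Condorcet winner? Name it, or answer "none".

Check each pair by majority over 21 ballots:
Novak vs Quinn: 1+5+1 = 7 for Novak, 14 for Quinn — Quinn by 14–7.
Novak vs Pham: Novak preferred on 2+1 = 3 ballots; Pham wins 18–3.
Novak vs Okafor: 1+4+1 = 6 for Novak, 15 for Okafor — Okafor by 15–6.
Quinn vs Pham: Quinn is ranked higher on 2+4+1 = 7 ballots, Pham on 14. Pham wins 14–7.
Quinn vs Okafor: 12 to 9, Quinn.
Pham vs Okafor: 1+4+5+4+1+4 = 19 for Pham, 2 for Okafor — Pham by 19–2.
Pham wins every pairwise contest, so Pham is the Condorcet winner.

Pham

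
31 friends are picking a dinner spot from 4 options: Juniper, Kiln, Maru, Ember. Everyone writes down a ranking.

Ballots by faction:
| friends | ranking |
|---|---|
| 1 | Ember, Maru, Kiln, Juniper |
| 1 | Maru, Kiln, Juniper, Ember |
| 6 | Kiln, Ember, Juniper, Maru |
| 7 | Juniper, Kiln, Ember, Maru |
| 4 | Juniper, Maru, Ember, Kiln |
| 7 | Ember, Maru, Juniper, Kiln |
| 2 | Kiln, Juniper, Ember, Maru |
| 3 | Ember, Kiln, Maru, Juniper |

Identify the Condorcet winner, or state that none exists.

Head-to-head results (31 friends):
Juniper vs Kiln: Juniper wins 18–13.
Juniper–Maru: Juniper 19–12.
Juniper vs Ember: Ember, 17–14.
Kiln–Maru: Kiln 18–13.
Kiln vs Ember: Kiln wins 16–15.
Maru vs Ember: Ember, 26–5.
No restaurant is unbeaten: Juniper loses to Ember; Kiln loses to Juniper; Maru loses to Juniper; Ember loses to Kiln. In particular Juniper > Kiln > Ember > Juniper is a majority cycle — no Condorcet winner exists.

none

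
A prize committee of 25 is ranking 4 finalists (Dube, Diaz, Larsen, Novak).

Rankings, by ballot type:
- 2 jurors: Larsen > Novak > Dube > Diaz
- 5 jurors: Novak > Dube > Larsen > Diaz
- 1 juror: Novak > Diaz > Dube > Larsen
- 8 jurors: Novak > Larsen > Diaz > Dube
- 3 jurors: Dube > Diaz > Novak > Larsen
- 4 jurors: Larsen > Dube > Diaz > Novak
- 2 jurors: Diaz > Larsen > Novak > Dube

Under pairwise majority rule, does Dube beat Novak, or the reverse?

Ballots ranking Dube above Novak: 3 + 4 = 7.
Ballots ranking Novak above Dube: 25 − 7 = 18.
Novak wins the head-to-head 18–7.

Novak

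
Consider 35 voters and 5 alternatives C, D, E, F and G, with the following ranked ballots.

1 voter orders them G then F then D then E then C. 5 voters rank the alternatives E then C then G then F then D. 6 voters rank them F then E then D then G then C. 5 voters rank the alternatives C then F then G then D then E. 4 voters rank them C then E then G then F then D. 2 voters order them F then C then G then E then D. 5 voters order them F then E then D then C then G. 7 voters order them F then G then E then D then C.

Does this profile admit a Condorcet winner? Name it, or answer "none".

Check each pair by majority over 35 ballots:
C–D: D 19–16.
C–E: E 24–11.
C–F: F 21–14.
C vs G: C, 21–14.
D–E: E 29–6.
D–F: F 35–0.
D vs G: G wins 24–11.
E vs F: F wins 26–9.
E–G: E 20–15.
F vs G: F wins 25–10.
F beats each of C, D, E, G — F is the Condorcet winner.

F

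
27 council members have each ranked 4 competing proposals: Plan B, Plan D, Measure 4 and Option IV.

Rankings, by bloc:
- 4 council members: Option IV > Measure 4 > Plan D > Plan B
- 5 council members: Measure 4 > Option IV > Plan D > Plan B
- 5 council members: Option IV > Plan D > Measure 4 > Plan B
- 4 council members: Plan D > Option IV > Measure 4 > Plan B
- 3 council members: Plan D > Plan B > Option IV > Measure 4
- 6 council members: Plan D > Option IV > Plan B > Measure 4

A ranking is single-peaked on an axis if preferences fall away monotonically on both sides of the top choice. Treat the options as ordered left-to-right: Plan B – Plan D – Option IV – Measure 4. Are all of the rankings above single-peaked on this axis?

Axis positions: Plan B=1, Plan D=2, Option IV=3, Measure 4=4.
Bloc 1 (peak Option IV at position 3): ranking walks positions 3-4-2-1, expanding outward from the peak — single-peaked.
Bloc 2 (peak Measure 4 at position 4): ranking walks positions 4-3-2-1, expanding outward from the peak — single-peaked.
Bloc 3 (peak Option IV at position 3): ranking walks positions 3-2-4-1, expanding outward from the peak — single-peaked.
Bloc 4 (peak Plan D at position 2): ranking walks positions 2-3-4-1, expanding outward from the peak — single-peaked.
Bloc 5 (peak Plan D at position 2): ranking walks positions 2-1-3-4, expanding outward from the peak — single-peaked.
Bloc 6 (peak Plan D at position 2): ranking walks positions 2-3-1-4, expanding outward from the peak — single-peaked.
Every ranking is single-peaked on this axis.

yes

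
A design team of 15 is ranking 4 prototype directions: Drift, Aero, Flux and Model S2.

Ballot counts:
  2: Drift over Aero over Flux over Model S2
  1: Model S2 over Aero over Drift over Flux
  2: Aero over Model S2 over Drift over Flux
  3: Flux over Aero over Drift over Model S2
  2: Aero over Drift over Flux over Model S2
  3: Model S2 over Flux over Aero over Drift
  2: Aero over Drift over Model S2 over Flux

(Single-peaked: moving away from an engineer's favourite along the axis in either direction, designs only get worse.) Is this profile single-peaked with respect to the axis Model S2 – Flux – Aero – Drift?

Axis positions: Model S2=1, Flux=2, Aero=3, Drift=4.
Group 1 (peak Drift at position 4): ranking walks positions 4-3-2-1, expanding outward from the peak — single-peaked.
Group 2: ranking walks positions 1-3-4-2; Aero is ranked above Flux even though Flux lies between Aero and the peak Model S2 on the axis — preferences dip and rise again. Not single-peaked.
Group 3: ranking walks positions 3-1-4-2; Model S2 is ranked above Flux even though Flux lies between Model S2 and the peak Aero on the axis — preferences dip and rise again. Not single-peaked.
Group 4 (peak Flux at position 2): ranking walks positions 2-3-4-1, expanding outward from the peak — single-peaked.
Group 5 (peak Aero at position 3): ranking walks positions 3-4-2-1, expanding outward from the peak — single-peaked.
Group 6 (peak Model S2 at position 1): ranking walks positions 1-2-3-4, expanding outward from the peak — single-peaked.
Group 7: ranking walks positions 3-4-1-2; Model S2 is ranked above Flux even though Flux lies between Model S2 and the peak Aero on the axis — preferences dip and rise again. Not single-peaked.
Group 2 violates single-peakedness, so the profile is not single-peaked on this axis.

no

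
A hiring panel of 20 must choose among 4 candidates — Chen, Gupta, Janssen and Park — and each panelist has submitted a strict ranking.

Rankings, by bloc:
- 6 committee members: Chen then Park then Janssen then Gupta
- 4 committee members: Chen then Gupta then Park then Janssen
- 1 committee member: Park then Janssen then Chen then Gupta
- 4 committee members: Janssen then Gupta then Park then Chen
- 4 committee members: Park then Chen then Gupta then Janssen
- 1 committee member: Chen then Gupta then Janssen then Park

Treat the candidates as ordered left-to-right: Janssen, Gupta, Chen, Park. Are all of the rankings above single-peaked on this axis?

no

Axis positions: Janssen=1, Gupta=2, Chen=3, Park=4.
Bloc 1: ranking walks positions 3-4-1-2; Janssen is ranked above Gupta even though Gupta lies between Janssen and the peak Chen on the axis — preferences dip and rise again. Not single-peaked.
Bloc 2 (peak Chen at position 3): ranking walks positions 3-2-4-1, expanding outward from the peak — single-peaked.
Bloc 3: ranking walks positions 4-1-3-2; Janssen is ranked above Chen even though Chen lies between Janssen and the peak Park on the axis — preferences dip and rise again. Not single-peaked.
Bloc 4: ranking walks positions 1-2-4-3; Park is ranked above Chen even though Chen lies between Park and the peak Janssen on the axis — preferences dip and rise again. Not single-peaked.
Bloc 5 (peak Park at position 4): ranking walks positions 4-3-2-1, expanding outward from the peak — single-peaked.
Bloc 6 (peak Chen at position 3): ranking walks positions 3-2-1-4, expanding outward from the peak — single-peaked.
Bloc 1 violates single-peakedness, so the profile is not single-peaked on this axis.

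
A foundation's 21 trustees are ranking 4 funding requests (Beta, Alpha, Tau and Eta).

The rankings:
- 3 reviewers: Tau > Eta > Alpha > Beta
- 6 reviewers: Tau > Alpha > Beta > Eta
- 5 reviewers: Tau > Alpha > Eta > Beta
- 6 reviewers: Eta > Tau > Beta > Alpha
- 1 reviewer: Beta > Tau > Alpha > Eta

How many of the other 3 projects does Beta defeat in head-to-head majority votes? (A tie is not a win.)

0

Beta against each rival (21 reviewers):
Beta–Alpha: Alpha 14–7.
Beta vs Tau: Tau, 20–1.
Beta vs Eta: 6+1 = 7 for Beta, 14 for Eta — Eta by 14–7.
Beta beats no one; loses to Alpha, Tau, Eta — 0 pairwise wins.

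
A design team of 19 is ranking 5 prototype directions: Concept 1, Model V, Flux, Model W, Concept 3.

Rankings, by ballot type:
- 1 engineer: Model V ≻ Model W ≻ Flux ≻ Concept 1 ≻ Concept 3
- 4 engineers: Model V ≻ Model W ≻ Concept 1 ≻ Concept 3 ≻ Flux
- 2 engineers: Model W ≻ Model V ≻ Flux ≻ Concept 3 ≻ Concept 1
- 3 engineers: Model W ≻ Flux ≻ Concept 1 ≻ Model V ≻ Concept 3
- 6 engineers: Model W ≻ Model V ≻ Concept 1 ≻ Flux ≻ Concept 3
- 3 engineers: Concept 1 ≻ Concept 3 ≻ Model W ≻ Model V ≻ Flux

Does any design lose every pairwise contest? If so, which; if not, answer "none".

Concept 3

Pairwise majorities:
Concept 1–Model V: Model V 13–6.
Concept 1 vs Flux: Concept 1, 13–6.
Concept 1 vs Model W: Concept 1 is ranked higher on 3 ballots, Model W on 16. Model W wins 16–3.
Concept 1 vs Concept 3: 1+4+3+6+3 = 17 for Concept 1, 2 for Concept 3 — Concept 1 by 17–2.
Model V vs Flux: 1+4+2+6+3 = 16 for Model V, 3 for Flux — Model V by 16–3.
Model V vs Model W: 1+4 = 5 for Model V, 14 for Model W — Model W by 14–5.
Model V vs Concept 3: Model V wins 16–3.
Flux vs Model W: Model W wins 19–0.
Flux vs Concept 3: Flux wins 12–7.
Model W–Concept 3: Model W 16–3.
Only Concept 3 has no wins; Concept 3 is the Condorcet loser.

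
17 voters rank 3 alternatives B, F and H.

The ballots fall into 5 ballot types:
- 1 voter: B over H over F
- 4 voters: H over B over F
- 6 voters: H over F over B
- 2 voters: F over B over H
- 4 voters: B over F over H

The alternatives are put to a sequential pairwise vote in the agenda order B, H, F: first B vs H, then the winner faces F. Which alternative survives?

Round 1: B vs H — 7–10, H advances.
Round 2: H vs F — 11–6, H advances.
The agenda winner is H.

H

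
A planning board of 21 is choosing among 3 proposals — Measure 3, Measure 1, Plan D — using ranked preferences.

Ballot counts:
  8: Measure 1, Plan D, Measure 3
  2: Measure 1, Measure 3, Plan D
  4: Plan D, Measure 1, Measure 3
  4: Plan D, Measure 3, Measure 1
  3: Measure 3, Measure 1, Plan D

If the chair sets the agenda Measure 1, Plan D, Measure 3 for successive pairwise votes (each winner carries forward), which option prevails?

Round 1: Measure 1 vs Plan D — 13–8, Measure 1 advances.
Round 2: Measure 1 vs Measure 3 — 14–7, Measure 1 advances.
Measure 1 survives the agenda.

Measure 1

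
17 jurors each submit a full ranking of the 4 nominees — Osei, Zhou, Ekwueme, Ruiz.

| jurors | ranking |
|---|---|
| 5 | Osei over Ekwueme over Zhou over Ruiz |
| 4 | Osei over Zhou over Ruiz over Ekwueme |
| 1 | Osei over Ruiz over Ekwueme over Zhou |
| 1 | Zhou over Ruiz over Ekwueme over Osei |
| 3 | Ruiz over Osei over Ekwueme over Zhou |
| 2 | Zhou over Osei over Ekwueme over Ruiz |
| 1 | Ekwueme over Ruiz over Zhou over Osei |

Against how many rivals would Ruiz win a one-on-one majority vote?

Ruiz against each rival (17 jurors):
Ruiz vs Osei: Osei wins 12–5.
Ruiz vs Zhou: Zhou wins 12–5.
Ruiz vs Ekwueme: 9 to 8, Ruiz.
Ruiz beats Ekwueme; loses to Osei, Zhou — 1 pairwise win.

1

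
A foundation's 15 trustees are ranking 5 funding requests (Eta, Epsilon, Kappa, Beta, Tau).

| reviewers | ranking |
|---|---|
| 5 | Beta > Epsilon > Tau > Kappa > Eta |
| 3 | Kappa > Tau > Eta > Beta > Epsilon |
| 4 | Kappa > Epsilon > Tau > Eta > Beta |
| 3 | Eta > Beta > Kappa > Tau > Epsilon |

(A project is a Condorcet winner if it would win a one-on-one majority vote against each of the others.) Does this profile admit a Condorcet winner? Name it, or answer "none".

none

Pairwise majorities:
Eta vs Epsilon: Epsilon, 9–6.
Eta–Kappa: Kappa 12–3.
Eta vs Beta: Eta wins 10–5.
Eta vs Tau: Tau wins 12–3.
Epsilon vs Kappa: Kappa, 10–5.
Epsilon–Beta: Beta 11–4.
Epsilon vs Tau: Epsilon wins 9–6.
Kappa vs Beta: Beta wins 8–7.
Kappa vs Tau: Kappa wins 10–5.
Beta vs Tau: Beta wins 8–7.
Each project drops at least one matchup (Eta loses to Epsilon; Epsilon loses to Kappa; Kappa loses to Beta; Beta loses to Eta; Tau loses to Epsilon); the cycle Eta beats Beta beats Epsilon beats Eta rules out a Condorcet winner.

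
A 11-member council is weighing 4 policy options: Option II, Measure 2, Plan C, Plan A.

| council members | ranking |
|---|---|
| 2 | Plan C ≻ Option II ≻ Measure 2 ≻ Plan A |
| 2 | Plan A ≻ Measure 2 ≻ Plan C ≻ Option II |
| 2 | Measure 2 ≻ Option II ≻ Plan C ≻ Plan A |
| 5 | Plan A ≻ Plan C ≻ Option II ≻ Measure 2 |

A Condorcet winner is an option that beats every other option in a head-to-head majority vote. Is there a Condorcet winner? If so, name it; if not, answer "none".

Plan A

Pairwise majorities:
Option II vs Measure 2: 2+5 = 7 for Option II, 4 for Measure 2 — Option II by 7–4.
Option II vs Plan C: Option II preferred on 2 ballots; Plan C wins 9–2.
Option II vs Plan A: Option II is ranked higher on 2+2 = 4 ballots, Plan A on 7. Plan A wins 7–4.
Measure 2 vs Plan C: 4 to 7, Plan C.
Measure 2 vs Plan A: 2+2 = 4 for Measure 2, 7 for Plan A — Plan A by 7–4.
Plan C vs Plan A: 2+2 = 4 for Plan C, 7 for Plan A — Plan A by 7–4.
Only Plan A has no losses; Plan A is the Condorcet winner.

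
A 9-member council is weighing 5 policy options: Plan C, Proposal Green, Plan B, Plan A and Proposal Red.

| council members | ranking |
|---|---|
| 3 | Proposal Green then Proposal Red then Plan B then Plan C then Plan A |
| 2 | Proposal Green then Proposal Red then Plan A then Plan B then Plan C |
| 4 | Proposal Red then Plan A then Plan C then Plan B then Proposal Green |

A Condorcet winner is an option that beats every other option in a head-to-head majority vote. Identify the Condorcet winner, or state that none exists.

Proposal Green

Pairwise majorities:
Plan C vs Proposal Green: 4 to 5, Proposal Green.
Plan C vs Plan B: Plan C preferred on 4 ballots; Plan B wins 5–4.
Plan C vs Plan A: 3 for Plan C, 6 for Plan A — Plan A by 6–3.
Plan C vs Proposal Red: 0 for Plan C, 9 for Proposal Red — Proposal Red by 9–0.
Proposal Green vs Plan B: 3+2 = 5 for Proposal Green, 4 for Plan B — Proposal Green by 5–4.
Proposal Green vs Plan A: Proposal Green preferred on 3+2 = 5 ballots; Proposal Green wins 5–4.
Proposal Green vs Proposal Red: Proposal Green preferred on 3+2 = 5 ballots; Proposal Green wins 5–4.
Plan B vs Plan A: 3 for Plan B, 6 for Plan A — Plan A by 6–3.
Plan B vs Proposal Red: 0 for Plan B, 9 for Proposal Red — Proposal Red by 9–0.
Plan A vs Proposal Red: Plan A preferred on 0 ballots; Proposal Red wins 9–0.
Proposal Green defeats every rival head-to-head and is the Condorcet winner.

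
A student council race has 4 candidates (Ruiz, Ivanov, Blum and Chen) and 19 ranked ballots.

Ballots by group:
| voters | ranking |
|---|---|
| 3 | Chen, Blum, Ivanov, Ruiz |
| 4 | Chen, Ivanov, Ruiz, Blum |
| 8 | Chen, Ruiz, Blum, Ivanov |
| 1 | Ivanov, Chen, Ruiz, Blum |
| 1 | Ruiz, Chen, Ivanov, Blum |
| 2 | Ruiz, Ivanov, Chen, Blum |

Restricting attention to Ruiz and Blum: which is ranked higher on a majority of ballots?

Ballots ranking Ruiz above Blum: 4 + 8 + 1 + 1 + 2 = 16.
Ballots ranking Blum above Ruiz: 19 − 16 = 3.
Ruiz wins the head-to-head 16–3.

Ruiz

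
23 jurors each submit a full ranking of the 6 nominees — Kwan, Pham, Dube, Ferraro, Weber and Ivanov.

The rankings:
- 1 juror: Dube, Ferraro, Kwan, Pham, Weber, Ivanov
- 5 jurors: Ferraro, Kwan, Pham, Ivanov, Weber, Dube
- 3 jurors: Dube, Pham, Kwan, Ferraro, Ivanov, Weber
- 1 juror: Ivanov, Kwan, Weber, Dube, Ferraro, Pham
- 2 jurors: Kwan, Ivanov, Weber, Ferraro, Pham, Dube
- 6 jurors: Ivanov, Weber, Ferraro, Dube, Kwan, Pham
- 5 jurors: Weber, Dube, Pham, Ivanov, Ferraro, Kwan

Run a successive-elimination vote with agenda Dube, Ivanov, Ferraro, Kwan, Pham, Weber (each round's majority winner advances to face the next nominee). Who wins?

Round 1: Dube vs Ivanov — 9–14, Ivanov advances.
Round 2: Ivanov vs Ferraro — 14–9, Ivanov advances.
Round 3: Ivanov vs Kwan — 12–11, Ivanov advances.
Round 4: Ivanov vs Pham — 9–14, Pham advances.
Round 5: Pham vs Weber — 9–14, Weber advances.
Weber survives the agenda.

Weber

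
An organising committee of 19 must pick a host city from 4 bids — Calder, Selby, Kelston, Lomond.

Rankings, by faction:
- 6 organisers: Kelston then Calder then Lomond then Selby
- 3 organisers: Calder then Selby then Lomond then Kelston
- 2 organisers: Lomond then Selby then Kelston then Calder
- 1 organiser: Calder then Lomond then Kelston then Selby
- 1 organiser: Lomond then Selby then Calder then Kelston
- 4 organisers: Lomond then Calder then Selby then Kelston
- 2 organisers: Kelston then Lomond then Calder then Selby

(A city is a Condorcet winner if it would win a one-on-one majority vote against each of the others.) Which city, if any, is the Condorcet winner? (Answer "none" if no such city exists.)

none

Check each pair by majority over 19 ballots:
Calder vs Selby: Calder wins 16–3.
Calder vs Kelston: 3+1+1+4 = 9 for Calder, 10 for Kelston — Kelston by 10–9.
Calder vs Lomond: 6+3+1 = 10 for Calder, 9 for Lomond — Calder by 10–9.
Selby vs Kelston: Selby wins 10–9.
Selby vs Lomond: Lomond, 16–3.
Kelston vs Lomond: Lomond, 11–8.
Each city drops at least one matchup (Calder loses to Kelston; Selby loses to Calder; Kelston loses to Selby; Lomond loses to Calder); the cycle Calder → Selby → Kelston → Calder rules out a Condorcet winner.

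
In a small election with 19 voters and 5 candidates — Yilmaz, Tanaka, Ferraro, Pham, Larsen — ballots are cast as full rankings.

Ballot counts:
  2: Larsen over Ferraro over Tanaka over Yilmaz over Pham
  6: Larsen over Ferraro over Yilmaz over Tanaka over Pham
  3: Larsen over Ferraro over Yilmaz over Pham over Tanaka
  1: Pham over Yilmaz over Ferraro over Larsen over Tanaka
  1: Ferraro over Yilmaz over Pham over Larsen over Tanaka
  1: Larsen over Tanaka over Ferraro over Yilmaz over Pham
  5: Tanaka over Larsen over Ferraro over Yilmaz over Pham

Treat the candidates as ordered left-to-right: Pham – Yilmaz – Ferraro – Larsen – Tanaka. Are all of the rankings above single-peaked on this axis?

yes

Axis positions: Pham=1, Yilmaz=2, Ferraro=3, Larsen=4, Tanaka=5.
Ballot type 1 (peak Larsen at position 4): ranking walks positions 4-3-5-2-1, expanding outward from the peak — single-peaked.
Ballot type 2 (peak Larsen at position 4): ranking walks positions 4-3-2-5-1, expanding outward from the peak — single-peaked.
Ballot type 3 (peak Larsen at position 4): ranking walks positions 4-3-2-1-5, expanding outward from the peak — single-peaked.
Ballot type 4 (peak Pham at position 1): ranking walks positions 1-2-3-4-5, expanding outward from the peak — single-peaked.
Ballot type 5 (peak Ferraro at position 3): ranking walks positions 3-2-1-4-5, expanding outward from the peak — single-peaked.
Ballot type 6 (peak Larsen at position 4): ranking walks positions 4-5-3-2-1, expanding outward from the peak — single-peaked.
Ballot type 7 (peak Tanaka at position 5): ranking walks positions 5-4-3-2-1, expanding outward from the peak — single-peaked.
Every ranking is single-peaked on this axis.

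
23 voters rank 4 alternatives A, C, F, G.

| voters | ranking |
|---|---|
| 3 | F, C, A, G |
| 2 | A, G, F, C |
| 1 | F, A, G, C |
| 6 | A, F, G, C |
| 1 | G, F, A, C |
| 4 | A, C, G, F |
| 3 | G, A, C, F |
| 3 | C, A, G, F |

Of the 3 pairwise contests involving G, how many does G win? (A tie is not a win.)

G against each rival (23 voters):
G vs A: A wins 19–4.
G vs C: G preferred on 2+1+6+1+3 = 13 ballots; G wins 13–10.
G vs F: 2+1+4+3+3 = 13 for G, 10 for F — G by 13–10.
G beats C, F; loses to A — 2 pairwise wins.

2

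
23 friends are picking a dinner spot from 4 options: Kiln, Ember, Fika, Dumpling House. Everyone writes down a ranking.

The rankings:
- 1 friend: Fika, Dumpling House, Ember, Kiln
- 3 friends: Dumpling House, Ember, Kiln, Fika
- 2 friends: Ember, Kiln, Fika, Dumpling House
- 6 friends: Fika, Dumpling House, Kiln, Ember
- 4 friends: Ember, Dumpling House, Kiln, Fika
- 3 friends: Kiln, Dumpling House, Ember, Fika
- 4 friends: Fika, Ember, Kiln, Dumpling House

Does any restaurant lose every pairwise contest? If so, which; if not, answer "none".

Head-to-head results (23 friends):
Kiln vs Ember: 9 to 14, Ember.
Kiln–Fika: Kiln 12–11.
Kiln vs Dumpling House: Dumpling House wins 14–9.
Ember vs Fika: Ember is ranked higher on 3+2+4+3 = 12 ballots, Fika on 11. Ember wins 12–11.
Ember vs Dumpling House: Dumpling House wins 13–10.
Fika–Dumpling House: Fika 13–10.
Every restaurant wins at least one matchup (Kiln beats Fika; Ember beats Kiln; Fika beats Dumpling House; Dumpling House beats Kiln), so there is no Condorcet loser.

none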